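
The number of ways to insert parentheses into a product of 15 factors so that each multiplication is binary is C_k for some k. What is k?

Bracketing 15 factors into binary products is counted by C_{15−1} = C_14.

14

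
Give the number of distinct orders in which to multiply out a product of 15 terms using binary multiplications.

2674440

Bracketing 15 factors into binary products is counted by C_{15−1} = C_14.
C_14 = C_13 · 2(2·13+1)/(13+2) = 742900 · 54/15 = 2674440.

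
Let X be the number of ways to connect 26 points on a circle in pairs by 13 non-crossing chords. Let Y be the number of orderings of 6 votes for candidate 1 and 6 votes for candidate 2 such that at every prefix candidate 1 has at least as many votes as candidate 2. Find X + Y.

743032

Pairing 26 circle points by 13 non-crossing chords gives C_13 matchings. So X = C_13 = 742900.
Ballot sequences with n votes each where one side never trails are Dyck words, counted by C_n; here n = 6. So Y = C_6 = 132.
X + Y = 742900 + 132 = 743032.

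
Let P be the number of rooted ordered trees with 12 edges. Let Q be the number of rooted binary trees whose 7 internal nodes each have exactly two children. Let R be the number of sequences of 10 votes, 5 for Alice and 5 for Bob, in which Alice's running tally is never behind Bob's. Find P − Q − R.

Rooted ordered trees with n edges are counted by C_n; here n = 12. So P = C_12 = 208012.
The number of full binary trees on 7 internal nodes is the Catalan number C_7. So Q = C_7 = 429.
Ballot sequences with n votes each where one side never trails are Dyck words, counted by C_n; here n = 5. So R = C_5 = 42.
P − Q − R = 208012 − 429 − 42 = 207541.

207541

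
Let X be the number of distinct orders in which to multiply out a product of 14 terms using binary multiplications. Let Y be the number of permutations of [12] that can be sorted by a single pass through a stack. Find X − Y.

534888

Ways to associate a product of 14 factors correspond to binary trees on 14 leaves, so the count is C_13. So X = C_13 = 742900.
By Knuth's characterisation, the stack-sortable permutations of length 12 are the 231-avoiders, numbering C_12. So Y = C_12 = 208012.
X − Y = 742900 − 208012 = 534888.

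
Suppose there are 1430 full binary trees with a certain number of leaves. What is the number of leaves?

Full binary trees with L leaves are counted by C_{L−1}; 1430 = C_8.
So the index is 8, and the number of leaves is 8 + 1 = 9.

9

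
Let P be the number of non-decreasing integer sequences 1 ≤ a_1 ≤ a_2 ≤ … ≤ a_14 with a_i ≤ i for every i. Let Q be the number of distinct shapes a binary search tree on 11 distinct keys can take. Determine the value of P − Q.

Such sub-staircase sequences of length n are counted by C_n; here n = 14. So P = C_14 = 2674440.
Rooted binary trees with 11 nodes (each child slot possibly empty) number C_11. So Q = C_11 = 58786.
P − Q = 2674440 − 58786 = 2615654.

2615654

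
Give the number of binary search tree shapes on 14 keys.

Rooted binary trees with 14 nodes (each child slot possibly empty) number C_14.
C_14 = C(28,14)/15 = 40116600/15 = 2674440.

2674440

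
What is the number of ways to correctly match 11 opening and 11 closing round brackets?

58786

With 11 pairs the number of balanced bracket strings is the Catalan number C_11.
C_11 = C(22,11)/12 = 705432/12 = 58786.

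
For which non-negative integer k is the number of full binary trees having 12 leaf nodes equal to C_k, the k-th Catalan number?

11

A full binary tree with L leaves has L−1 internal nodes and is counted by C_{L−1}; L = 12 gives C_11.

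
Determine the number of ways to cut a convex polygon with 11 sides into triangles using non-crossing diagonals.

4862

Triangulations of a convex m-gon are counted by C_{m−2}; with m = 11 this is C_9.
C_9 = C(18,9)/10 = 48620/10 = 4862.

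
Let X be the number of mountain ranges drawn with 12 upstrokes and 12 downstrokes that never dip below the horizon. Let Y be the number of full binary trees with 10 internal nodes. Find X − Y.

Paths of 12 up- and 12 down-steps that never dip below the axis are Dyck paths; their count is C_12. So X = C_12 = 208012.
Full binary trees with n internal nodes are counted by C_n; here n = 10. So Y = C_10 = 16796.
X − Y = 208012 − 16796 = 191216.

191216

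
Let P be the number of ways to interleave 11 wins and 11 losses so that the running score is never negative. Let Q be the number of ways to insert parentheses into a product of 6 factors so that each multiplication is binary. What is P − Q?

58744

Ballot sequences with n votes each where one side never trails are Dyck words, counted by C_n; here n = 11. So P = C_11 = 58786.
Ways to associate a product of 6 factors correspond to binary trees on 6 leaves, so the count is C_5. So Q = C_5 = 42.
P − Q = 58786 − 42 = 58744.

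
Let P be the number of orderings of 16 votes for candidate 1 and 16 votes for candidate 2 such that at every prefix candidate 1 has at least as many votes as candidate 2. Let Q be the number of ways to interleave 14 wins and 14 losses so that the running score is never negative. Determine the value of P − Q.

Ballot sequences with n votes each where one side never trails are Dyck words, counted by C_n; here n = 16. So P = C_16 = 35357670.
Reading a vote for the leader as '(' and for the other as ')' turns such a sequence into a balanced string of 14 pairs, so the count is C_14. So Q = C_14 = 2674440.
P − Q = 35357670 − 2674440 = 32683230.

32683230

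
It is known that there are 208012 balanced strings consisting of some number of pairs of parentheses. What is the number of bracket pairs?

12

Balanced strings of n bracket-pairs are counted by C_n. Since C_12 = 208012, the index is 12.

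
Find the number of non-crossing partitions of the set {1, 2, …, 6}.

The non-crossing partitions of [6] form a lattice of size C_6.
C_6 = 132.

132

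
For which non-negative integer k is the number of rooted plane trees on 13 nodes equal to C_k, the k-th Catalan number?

12

Rooted ordered (plane) trees on m nodes have m−1 edges and are counted by C_{m−1}; m = 13 gives C_12.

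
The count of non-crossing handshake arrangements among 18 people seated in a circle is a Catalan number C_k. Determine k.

Non-crossing handshake pairings of 2n people are counted by C_n; 18 people gives n = 9.

9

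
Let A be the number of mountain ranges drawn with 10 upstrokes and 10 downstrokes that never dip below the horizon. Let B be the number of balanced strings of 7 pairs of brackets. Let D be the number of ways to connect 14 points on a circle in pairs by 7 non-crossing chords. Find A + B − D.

16796

Paths of 10 up- and 10 down-steps that never dip below the axis are Dyck paths; their count is C_10. So A = C_10 = 16796.
Balanced strings of n pairs of brackets are counted by C_n; here n = 7. So B = C_7 = 429.
Pairing 14 circle points by 7 non-crossing chords gives C_7 matchings. So D = C_7 = 429.
A + B − D = 16796 + 429 − 429 = 16796.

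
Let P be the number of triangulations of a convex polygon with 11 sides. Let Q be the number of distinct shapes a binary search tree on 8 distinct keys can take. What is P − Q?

The number of triangulations of an 11-gon is the Catalan number C_9 (index = sides − 2). So P = C_9 = 4862.
Binary trees (left/right distinguished) on n nodes are counted by C_n; here n = 8. So Q = C_8 = 1430.
P − Q = 4862 − 1430 = 3432.

3432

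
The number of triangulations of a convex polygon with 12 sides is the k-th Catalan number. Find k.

Triangulations of a convex m-gon are counted by C_{m−2}; with m = 12 this is C_10.

10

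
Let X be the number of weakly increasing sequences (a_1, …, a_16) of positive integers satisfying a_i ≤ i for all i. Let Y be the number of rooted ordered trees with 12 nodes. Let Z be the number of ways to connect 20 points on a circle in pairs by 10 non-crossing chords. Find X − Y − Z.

Weakly increasing sequences with a_i ≤ i biject with Dyck paths of semilength 16, so there are C_16. So X = C_16 = 35357670.
A rooted plane tree on 12 nodes has 11 edges, and such trees are counted by C_11. So Y = C_11 = 58786.
Non-crossing perfect matchings of 2n points on a circle are counted by C_n; with 20 points, n = 10. So Z = C_10 = 16796.
X − Y − Z = 35357670 − 58786 − 16796 = 35282088.

35282088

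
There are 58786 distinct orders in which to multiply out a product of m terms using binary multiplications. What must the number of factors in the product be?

12

Parenthesizations of m factors are counted by C_{m−1}. The Catalan number equal to 58786 is C_11.
So the index is 11, and the number of factors is 11 + 1 = 12.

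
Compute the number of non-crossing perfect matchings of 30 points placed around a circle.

9694845

Non-crossing perfect matchings of 2n points on a circle are counted by C_n; with 30 points, n = 15.
C_15 = C_14 · 2(2·14+1)/(14+2) = 2674440 · 58/16 = 9694845.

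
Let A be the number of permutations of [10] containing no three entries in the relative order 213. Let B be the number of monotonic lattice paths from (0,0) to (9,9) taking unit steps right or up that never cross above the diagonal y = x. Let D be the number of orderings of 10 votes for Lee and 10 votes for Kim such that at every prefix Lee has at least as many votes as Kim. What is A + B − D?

Permutations of [n] avoiding any single length-3 pattern are counted by C_n; here n = 10. So A = C_10 = 16796.
Monotone paths in an n×n grid that stay weakly below the diagonal are counted by C_n; here n = 9. So B = C_9 = 4862.
Reading a vote for the leader as '(' and for the other as ')' turns such a sequence into a balanced string of 10 pairs, so the count is C_10. So D = C_10 = 16796.
A + B − D = 16796 + 4862 − 16796 = 4862.

4862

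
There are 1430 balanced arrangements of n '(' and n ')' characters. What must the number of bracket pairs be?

Balanced strings of n bracket-pairs are counted by C_n. Since C_8 = 1430, the index is 8.

8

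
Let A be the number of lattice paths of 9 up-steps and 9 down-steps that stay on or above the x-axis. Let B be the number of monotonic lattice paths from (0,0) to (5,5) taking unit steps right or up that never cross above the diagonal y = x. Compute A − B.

4820

A Dyck path with 9 up-steps and 9 down-steps has semilength 9, so there are C_9 of them. So A = C_9 = 4862.
Monotone paths in an n×n grid that stay weakly below the diagonal are counted by C_n; here n = 5. So B = C_5 = 42.
A − B = 4862 − 42 = 4820.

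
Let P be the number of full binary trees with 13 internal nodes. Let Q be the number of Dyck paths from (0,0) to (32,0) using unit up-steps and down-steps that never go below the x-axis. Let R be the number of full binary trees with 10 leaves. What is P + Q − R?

The number of full binary trees on 13 internal nodes is the Catalan number C_13. So P = C_13 = 742900.
A Dyck path with 16 up-steps and 16 down-steps has semilength 16, so there are C_16 of them. So Q = C_16 = 35357670.
A full binary tree with L leaves has L−1 internal nodes and is counted by C_{L−1}; L = 10 gives C_9. So R = C_9 = 4862.
P + Q − R = 742900 + 35357670 − 4862 = 36095708.

36095708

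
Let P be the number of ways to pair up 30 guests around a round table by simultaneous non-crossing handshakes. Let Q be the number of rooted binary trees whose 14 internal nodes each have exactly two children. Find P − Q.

Non-crossing handshake pairings of 2n people are counted by C_n; 30 people gives n = 15. So P = C_15 = 9694845.
Full binary trees with n internal nodes are counted by C_n; here n = 14. So Q = C_14 = 2674440.
P − Q = 9694845 − 2674440 = 7020405.

7020405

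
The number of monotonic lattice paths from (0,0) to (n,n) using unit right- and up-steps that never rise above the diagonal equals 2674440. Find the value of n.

Such diagonal-avoiding paths in an n×n grid are counted by C_n. Since C_14 = 2674440, the index is 14.

14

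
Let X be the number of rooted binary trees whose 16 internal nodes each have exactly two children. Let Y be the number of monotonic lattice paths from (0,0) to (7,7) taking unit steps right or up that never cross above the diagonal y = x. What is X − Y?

35357241

The number of full binary trees on 16 internal nodes is the Catalan number C_16. So X = C_16 = 35357670.
Sub-diagonal monotone paths from (0,0) to (7,7) biject with Dyck paths of semilength 7, giving C_7. So Y = C_7 = 429.
X − Y = 35357670 − 429 = 35357241.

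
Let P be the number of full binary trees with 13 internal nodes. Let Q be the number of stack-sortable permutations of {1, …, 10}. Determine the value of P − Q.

Full binary trees with n internal nodes are counted by C_n; here n = 13. So P = C_13 = 742900.
By Knuth's characterisation, the stack-sortable permutations of length 10 are the 231-avoiders, numbering C_10. So Q = C_10 = 16796.
P − Q = 742900 − 16796 = 726104.

726104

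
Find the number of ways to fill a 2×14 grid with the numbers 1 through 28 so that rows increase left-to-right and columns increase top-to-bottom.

2674440

By the hook-length formula (or a Dyck-path bijection), SYT of shape 2×14 number C_14.
C_14 = C(28,14)/15 = 40116600/15 = 2674440.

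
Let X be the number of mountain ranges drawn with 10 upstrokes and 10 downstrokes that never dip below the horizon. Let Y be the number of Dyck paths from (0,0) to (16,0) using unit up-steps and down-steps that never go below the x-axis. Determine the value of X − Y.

Dyck paths of semilength n (length 2n) are counted by C_n; here n = 10. So X = C_10 = 16796.
Paths of 8 up- and 8 down-steps that never dip below the axis are Dyck paths; their count is C_8. So Y = C_8 = 1430.
X − Y = 16796 − 1430 = 15366.

15366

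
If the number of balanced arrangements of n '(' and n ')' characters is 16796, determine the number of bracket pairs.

Balanced strings of n bracket-pairs are counted by C_n. Since C_10 = 16796, the index is 10.

10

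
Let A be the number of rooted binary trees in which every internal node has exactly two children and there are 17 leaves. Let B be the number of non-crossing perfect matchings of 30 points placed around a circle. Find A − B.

A full binary tree with L leaves has L−1 internal nodes and is counted by C_{L−1}; L = 17 gives C_16. So A = C_16 = 35357670.
Pairing 30 circle points by 15 non-crossing chords gives C_15 matchings. So B = C_15 = 9694845.
A − B = 35357670 − 9694845 = 25662825.

25662825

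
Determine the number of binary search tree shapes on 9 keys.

4862

Rooted binary trees with 9 nodes (each child slot possibly empty) number C_9.
C_9 = C(18,9)/10 = 48620/10 = 4862.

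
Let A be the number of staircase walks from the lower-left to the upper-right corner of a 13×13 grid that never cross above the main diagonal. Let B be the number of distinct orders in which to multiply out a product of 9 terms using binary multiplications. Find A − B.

741470

Sub-diagonal monotone paths from (0,0) to (13,13) biject with Dyck paths of semilength 13, giving C_13. So A = C_13 = 742900.
Parenthesizations of m factors correspond to full binary trees with m leaves, counted by C_{m−1}; m = 9 gives C_8. So B = C_8 = 1430.
A − B = 742900 − 1430 = 741470.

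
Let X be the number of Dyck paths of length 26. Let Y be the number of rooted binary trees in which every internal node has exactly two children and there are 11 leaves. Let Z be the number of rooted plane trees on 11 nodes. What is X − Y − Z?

709308

Dyck paths of semilength n (length 2n) are counted by C_n; here n = 13. So X = C_13 = 742900.
Full binary trees with 11 leaves have 11−1 = 10 internal nodes, so there are C_10 of them. So Y = C_10 = 16796.
A rooted plane tree on 11 nodes has 10 edges, and such trees are counted by C_10. So Z = C_10 = 16796.
X − Y − Z = 742900 − 16796 − 16796 = 709308.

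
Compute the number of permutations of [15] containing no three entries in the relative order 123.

For any fixed pattern of length 3, the pattern-avoiding permutations of [15] number C_15.
C_15 = 9694845.

9694845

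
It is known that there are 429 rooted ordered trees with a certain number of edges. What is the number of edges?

Rooted ordered trees with n edges are counted by C_n. The Catalan number equal to 429 is C_7.

7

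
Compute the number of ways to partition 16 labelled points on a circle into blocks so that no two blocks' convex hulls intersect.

Non-crossing partitions of an n-element set are counted by C_n; here n = 16.
C_16 = C(32,16)/17 = 601080390/17 = 35357670.

35357670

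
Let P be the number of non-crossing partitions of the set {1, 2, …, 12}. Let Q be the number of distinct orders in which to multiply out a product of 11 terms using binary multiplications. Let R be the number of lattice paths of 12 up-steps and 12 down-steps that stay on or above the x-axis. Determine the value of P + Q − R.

The non-crossing partitions of [12] form a lattice of size C_12. So P = C_12 = 208012.
Parenthesizations of m factors correspond to full binary trees with m leaves, counted by C_{m−1}; m = 11 gives C_10. So Q = C_10 = 16796.
Paths of 12 up- and 12 down-steps that never dip below the axis are Dyck paths; their count is C_12. So R = C_12 = 208012.
P + Q − R = 208012 + 16796 − 208012 = 16796.

16796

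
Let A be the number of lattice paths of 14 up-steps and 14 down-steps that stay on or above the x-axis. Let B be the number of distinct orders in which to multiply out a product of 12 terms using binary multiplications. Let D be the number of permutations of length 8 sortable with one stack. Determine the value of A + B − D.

2731796

Dyck paths of semilength n (length 2n) are counted by C_n; here n = 14. So A = C_14 = 2674440.
Parenthesizations of m factors correspond to full binary trees with m leaves, counted by C_{m−1}; m = 12 gives C_11. So B = C_11 = 58786.
Stack-sortable permutations are exactly the 231-avoiding ones, counted by C_n; here n = 8. So D = C_8 = 1430.
A + B − D = 2674440 + 58786 − 1430 = 2731796.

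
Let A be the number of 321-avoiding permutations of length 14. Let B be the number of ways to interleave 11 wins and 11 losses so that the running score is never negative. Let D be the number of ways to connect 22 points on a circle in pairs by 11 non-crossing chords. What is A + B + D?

Permutations of [n] avoiding any single length-3 pattern are counted by C_n; here n = 14. So A = C_14 = 2674440.
Reading a vote for the leader as '(' and for the other as ')' turns such a sequence into a balanced string of 11 pairs, so the count is C_11. So B = C_11 = 58786.
Pairing 22 circle points by 11 non-crossing chords gives C_11 matchings. So D = C_11 = 58786.
A + B + D = 2674440 + 58786 + 58786 = 2792012.

2792012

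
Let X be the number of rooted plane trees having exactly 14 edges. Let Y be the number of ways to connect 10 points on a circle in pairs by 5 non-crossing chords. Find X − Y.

A rooted plane tree with 14 edges has 15 nodes, and the count is C_14. So X = C_14 = 2674440.
Pairing 10 circle points by 5 non-crossing chords gives C_5 matchings. So Y = C_5 = 42.
X − Y = 2674440 − 42 = 2674398.

2674398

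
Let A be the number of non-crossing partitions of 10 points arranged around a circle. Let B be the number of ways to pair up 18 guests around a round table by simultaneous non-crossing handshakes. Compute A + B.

21658

The non-crossing partitions of [10] form a lattice of size C_10. So A = C_10 = 16796.
Non-crossing handshake pairings of 2n people are counted by C_n; 18 people gives n = 9. So B = C_9 = 4862.
A + B = 16796 + 4862 = 21658.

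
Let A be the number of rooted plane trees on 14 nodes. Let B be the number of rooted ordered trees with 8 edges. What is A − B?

741470

Rooted ordered (plane) trees on m nodes have m−1 edges and are counted by C_{m−1}; m = 14 gives C_13. So A = C_13 = 742900.
A rooted plane tree with 8 edges has 9 nodes, and the count is C_8. So B = C_8 = 1430.
A − B = 742900 − 1430 = 741470.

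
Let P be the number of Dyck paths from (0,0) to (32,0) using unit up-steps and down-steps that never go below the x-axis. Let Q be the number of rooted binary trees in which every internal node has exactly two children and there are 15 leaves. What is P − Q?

32683230

Paths of 16 up- and 16 down-steps that never dip below the axis are Dyck paths; their count is C_16. So P = C_16 = 35357670.
A full binary tree with L leaves has L−1 internal nodes and is counted by C_{L−1}; L = 15 gives C_14. So Q = C_14 = 2674440.
P − Q = 35357670 − 2674440 = 32683230.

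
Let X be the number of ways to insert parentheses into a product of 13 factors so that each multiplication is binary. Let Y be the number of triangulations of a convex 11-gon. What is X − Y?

203150

Ways to associate a product of 13 factors correspond to binary trees on 13 leaves, so the count is C_12. So X = C_12 = 208012.
A convex 11-gon is triangulated into 9 triangles, and the number of such triangulations is the Catalan number C_{11−2} = C_9. So Y = C_9 = 4862.
X − Y = 208012 − 4862 = 203150.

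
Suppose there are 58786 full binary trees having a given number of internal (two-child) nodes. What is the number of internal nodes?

11

Full binary trees with n internal nodes are counted by C_n. The Catalan number equal to 58786 is C_11.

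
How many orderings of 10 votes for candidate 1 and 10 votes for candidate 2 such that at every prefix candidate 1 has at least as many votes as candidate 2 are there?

Ballot sequences with n votes each where one side never trails are Dyck words, counted by C_n; here n = 10.
C_10 = 16796.

16796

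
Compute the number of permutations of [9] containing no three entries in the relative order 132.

4862

Permutations of [n] avoiding any single length-3 pattern are counted by C_n; here n = 9.
C_9 = C(18,9)/10 = 48620/10 = 4862.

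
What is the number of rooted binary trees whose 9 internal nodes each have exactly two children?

The number of full binary trees on 9 internal nodes is the Catalan number C_9.
C_9 = 4862.

4862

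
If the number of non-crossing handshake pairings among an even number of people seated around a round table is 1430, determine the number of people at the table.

16

Non-crossing handshake pairings of 2n people are counted by C_n. Since C_8 = 1430, the index is 8.
So n = 8, and there are 2n = 16 people.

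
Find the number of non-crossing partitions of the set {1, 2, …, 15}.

The non-crossing partitions of [15] form a lattice of size C_15.
C_15 = C(30,15)/16 = 155117520/16 = 9694845.

9694845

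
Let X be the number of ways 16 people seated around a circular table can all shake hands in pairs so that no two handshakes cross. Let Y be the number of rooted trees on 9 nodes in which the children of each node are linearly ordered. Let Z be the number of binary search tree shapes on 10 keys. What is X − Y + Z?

16796

Non-crossing handshake pairings of 2n people are counted by C_n; 16 people gives n = 8. So X = C_8 = 1430.
Rooted ordered (plane) trees on m nodes have m−1 edges and are counted by C_{m−1}; m = 9 gives C_8. So Y = C_8 = 1430.
Rooted binary trees with 10 nodes (each child slot possibly empty) number C_10. So Z = C_10 = 16796.
X − Y + Z = 1430 − 1430 + 16796 = 16796.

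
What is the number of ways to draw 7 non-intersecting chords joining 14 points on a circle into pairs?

429

Pairing 14 circle points by 7 non-crossing chords gives C_7 matchings.
C_7 = 429.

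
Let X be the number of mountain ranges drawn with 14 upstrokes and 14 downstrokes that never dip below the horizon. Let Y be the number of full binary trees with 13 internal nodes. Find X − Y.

A Dyck path with 14 up-steps and 14 down-steps has semilength 14, so there are C_14 of them. So X = C_14 = 2674440.
Full binary trees with n internal nodes are counted by C_n; here n = 13. So Y = C_13 = 742900.
X − Y = 2674440 − 742900 = 1931540.

1931540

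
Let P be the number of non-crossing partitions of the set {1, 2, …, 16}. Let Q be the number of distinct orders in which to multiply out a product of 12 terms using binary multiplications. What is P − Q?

Non-crossing partitions of an n-element set are counted by C_n; here n = 16. So P = C_16 = 35357670.
Parenthesizations of m factors correspond to full binary trees with m leaves, counted by C_{m−1}; m = 12 gives C_11. So Q = C_11 = 58786.
P − Q = 35357670 − 58786 = 35298884.

35298884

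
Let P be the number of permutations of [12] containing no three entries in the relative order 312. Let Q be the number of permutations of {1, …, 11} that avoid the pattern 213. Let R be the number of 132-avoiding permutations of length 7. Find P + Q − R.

266369

Permutations of [n] avoiding any single length-3 pattern are counted by C_n; here n = 12. So P = C_12 = 208012.
Permutations of [n] avoiding any single length-3 pattern are counted by C_n; here n = 11. So Q = C_11 = 58786.
Permutations of [n] avoiding any single length-3 pattern are counted by C_n; here n = 7. So R = C_7 = 429.
P + Q − R = 208012 + 58786 − 429 = 266369.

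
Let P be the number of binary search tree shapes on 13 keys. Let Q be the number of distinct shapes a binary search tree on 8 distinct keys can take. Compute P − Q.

Binary trees (left/right distinguished) on n nodes are counted by C_n; here n = 13. So P = C_13 = 742900.
Binary trees (left/right distinguished) on n nodes are counted by C_n; here n = 8. So Q = C_8 = 1430.
P − Q = 742900 − 1430 = 741470.

741470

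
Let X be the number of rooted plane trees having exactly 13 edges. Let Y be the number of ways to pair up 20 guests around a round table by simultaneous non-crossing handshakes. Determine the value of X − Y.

Rooted ordered trees with n edges are counted by C_n; here n = 13. So X = C_13 = 742900.
Non-crossing handshake pairings of 2n people are counted by C_n; 20 people gives n = 10. So Y = C_10 = 16796.
X − Y = 742900 − 16796 = 726104.

726104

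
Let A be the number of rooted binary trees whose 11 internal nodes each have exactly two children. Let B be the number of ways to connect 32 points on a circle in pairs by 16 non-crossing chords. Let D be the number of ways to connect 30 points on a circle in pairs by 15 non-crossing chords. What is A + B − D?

25721611

Full binary trees with n internal nodes are counted by C_n; here n = 11. So A = C_11 = 58786.
Pairing 32 circle points by 16 non-crossing chords gives C_16 matchings. So B = C_16 = 35357670.
Non-crossing perfect matchings of 2n points on a circle are counted by C_n; with 30 points, n = 15. So D = C_15 = 9694845.
A + B − D = 58786 + 35357670 − 9694845 = 25721611.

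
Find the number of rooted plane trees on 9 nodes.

1430

Rooted ordered (plane) trees on m nodes have m−1 edges and are counted by C_{m−1}; m = 9 gives C_8.
C_8 = C_7 · 2(2·7+1)/(7+2) = 429 · 30/9 = 1430.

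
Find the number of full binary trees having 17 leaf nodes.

35357670

A full binary tree with L leaves has L−1 internal nodes and is counted by C_{L−1}; L = 17 gives C_16.
C_16 = 35357670.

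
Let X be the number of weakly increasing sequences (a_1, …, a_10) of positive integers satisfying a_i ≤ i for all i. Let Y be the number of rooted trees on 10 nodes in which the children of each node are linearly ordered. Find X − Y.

11934

Weakly increasing sequences with a_i ≤ i biject with Dyck paths of semilength 10, so there are C_10. So X = C_10 = 16796.
A rooted plane tree on 10 nodes has 9 edges, and such trees are counted by C_9. So Y = C_9 = 4862.
X − Y = 16796 − 4862 = 11934.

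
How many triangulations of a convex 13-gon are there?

The number of triangulations of a 13-gon is the Catalan number C_11 (index = sides − 2).
C_11 = C(22,11)/12 = 705432/12 = 58786.

58786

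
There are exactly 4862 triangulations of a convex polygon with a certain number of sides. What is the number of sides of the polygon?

Triangulations of a convex m-gon are counted by C_{m−2}. Since C_9 = 4862, the index is 9.
So m − 2 = 9, giving m = 11 sides.

11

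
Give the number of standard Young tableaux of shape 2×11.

By the hook-length formula (or a Dyck-path bijection), SYT of shape 2×11 number C_11.
C_11 = C_10 · 2(2·10+1)/(10+2) = 16796 · 42/12 = 58786.

58786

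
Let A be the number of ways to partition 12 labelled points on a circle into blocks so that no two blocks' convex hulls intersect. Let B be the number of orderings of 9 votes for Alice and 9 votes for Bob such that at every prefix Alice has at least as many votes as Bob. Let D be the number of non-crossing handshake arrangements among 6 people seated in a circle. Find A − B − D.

The non-crossing partitions of [12] form a lattice of size C_12. So A = C_12 = 208012.
Reading a vote for the leader as '(' and for the other as ')' turns such a sequence into a balanced string of 9 pairs, so the count is C_9. So B = C_9 = 4862.
Non-crossing handshake pairings of 2n people are counted by C_n; 6 people gives n = 3. So D = C_3 = 5.
A − B − D = 208012 − 4862 − 5 = 203145.

203145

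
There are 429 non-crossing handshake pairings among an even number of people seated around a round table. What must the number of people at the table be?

Non-crossing handshake pairings of 2n people are counted by C_n, and C_7 = 429.
So n = 7, and there are 2n = 14 people.

14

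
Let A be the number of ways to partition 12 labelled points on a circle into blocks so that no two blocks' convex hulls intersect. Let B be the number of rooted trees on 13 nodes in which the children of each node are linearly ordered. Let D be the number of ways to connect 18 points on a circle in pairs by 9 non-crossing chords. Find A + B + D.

420886

Non-crossing partitions of an n-element set are counted by C_n; here n = 12. So A = C_12 = 208012.
A rooted plane tree on 13 nodes has 12 edges, and such trees are counted by C_12. So B = C_12 = 208012.
Pairing 18 circle points by 9 non-crossing chords gives C_9 matchings. So D = C_9 = 4862.
A + B + D = 208012 + 208012 + 4862 = 420886.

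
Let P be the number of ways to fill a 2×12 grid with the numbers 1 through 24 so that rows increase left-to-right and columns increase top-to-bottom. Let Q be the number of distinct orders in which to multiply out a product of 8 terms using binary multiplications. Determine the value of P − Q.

207583

By the hook-length formula (or a Dyck-path bijection), SYT of shape 2×12 number C_12. So P = C_12 = 208012.
Ways to associate a product of 8 factors correspond to binary trees on 8 leaves, so the count is C_7. So Q = C_7 = 429.
P − Q = 208012 − 429 = 207583.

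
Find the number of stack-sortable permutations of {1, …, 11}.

By Knuth's characterisation, the stack-sortable permutations of length 11 are the 231-avoiders, numbering C_11.
C_11 = C(22,11)/12 = 705432/12 = 58786.

58786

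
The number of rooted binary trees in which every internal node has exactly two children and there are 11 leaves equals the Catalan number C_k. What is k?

A full binary tree with L leaves has L−1 internal nodes and is counted by C_{L−1}; L = 11 gives C_10.

10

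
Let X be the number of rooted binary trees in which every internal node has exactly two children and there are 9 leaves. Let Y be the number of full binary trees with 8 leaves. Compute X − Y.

A full binary tree with L leaves has L−1 internal nodes and is counted by C_{L−1}; L = 9 gives C_8. So X = C_8 = 1430.
A full binary tree with L leaves has L−1 internal nodes and is counted by C_{L−1}; L = 8 gives C_7. So Y = C_7 = 429.
X − Y = 1430 − 429 = 1001.

1001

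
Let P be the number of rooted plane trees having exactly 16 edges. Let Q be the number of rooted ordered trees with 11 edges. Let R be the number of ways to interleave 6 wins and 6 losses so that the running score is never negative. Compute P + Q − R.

35416324

Rooted ordered trees with n edges are counted by C_n; here n = 16. So P = C_16 = 35357670.
A rooted plane tree with 11 edges has 12 nodes, and the count is C_11. So Q = C_11 = 58786.
Reading a vote for the leader as '(' and for the other as ')' turns such a sequence into a balanced string of 6 pairs, so the count is C_6. So R = C_6 = 132.
P + Q − R = 35357670 + 58786 − 132 = 35416324.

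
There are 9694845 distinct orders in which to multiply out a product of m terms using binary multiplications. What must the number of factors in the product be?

Parenthesizations of m factors are counted by C_{m−1}. Since C_15 = 9694845, the index is 15.
So the index is 15, and the number of factors is 15 + 1 = 16.

16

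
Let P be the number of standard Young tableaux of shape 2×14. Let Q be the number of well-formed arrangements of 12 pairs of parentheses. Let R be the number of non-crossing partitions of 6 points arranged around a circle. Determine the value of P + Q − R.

By the hook-length formula (or a Dyck-path bijection), SYT of shape 2×14 number C_14. So P = C_14 = 2674440.
A balanced arrangement of 12 bracket pairs is a Dyck word of semilength 12, so the count is C_12. So Q = C_12 = 208012.
Non-crossing partitions of an n-element set are counted by C_n; here n = 6. So R = C_6 = 132.
P + Q − R = 2674440 + 208012 − 132 = 2882320.

2882320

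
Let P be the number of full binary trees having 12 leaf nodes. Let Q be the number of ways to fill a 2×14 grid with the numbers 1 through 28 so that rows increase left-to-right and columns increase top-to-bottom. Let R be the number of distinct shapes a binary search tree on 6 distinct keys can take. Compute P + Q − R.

Full binary trees with 12 leaves have 12−1 = 11 internal nodes, so there are C_11 of them. So P = C_11 = 58786.
Standard Young tableaux of shape 2×n are counted by C_n; here n = 14. So Q = C_14 = 2674440.
Rooted binary trees with 6 nodes (each child slot possibly empty) number C_6. So R = C_6 = 132.
P + Q − R = 58786 + 2674440 − 132 = 2733094.

2733094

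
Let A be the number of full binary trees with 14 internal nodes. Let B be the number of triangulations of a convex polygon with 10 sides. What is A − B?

The number of full binary trees on 14 internal nodes is the Catalan number C_14. So A = C_14 = 2674440.
The number of triangulations of a 10-gon is the Catalan number C_8 (index = sides − 2). So B = C_8 = 1430.
A − B = 2674440 − 1430 = 2673010.

2673010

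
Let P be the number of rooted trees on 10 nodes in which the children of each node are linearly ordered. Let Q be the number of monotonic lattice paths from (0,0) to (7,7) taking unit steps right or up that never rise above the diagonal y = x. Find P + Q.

A rooted plane tree on 10 nodes has 9 edges, and such trees are counted by C_9. So P = C_9 = 4862.
Monotone paths in an n×n grid that stay weakly below the diagonal are counted by C_n; here n = 7. So Q = C_7 = 429.
P + Q = 4862 + 429 = 5291.

5291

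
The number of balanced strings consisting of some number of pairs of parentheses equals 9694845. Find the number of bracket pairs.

Balanced strings of n bracket-pairs are counted by C_n. The Catalan number equal to 9694845 is C_15.

15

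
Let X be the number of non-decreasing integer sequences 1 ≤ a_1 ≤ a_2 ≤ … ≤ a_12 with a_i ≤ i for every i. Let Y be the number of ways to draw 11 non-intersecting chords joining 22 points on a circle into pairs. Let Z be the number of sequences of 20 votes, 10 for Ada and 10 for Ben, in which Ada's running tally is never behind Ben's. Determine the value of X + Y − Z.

Such sub-staircase sequences of length n are counted by C_n; here n = 12. So X = C_12 = 208012.
Non-crossing perfect matchings of 2n points on a circle are counted by C_n; with 22 points, n = 11. So Y = C_11 = 58786.
Reading a vote for the leader as '(' and for the other as ')' turns such a sequence into a balanced string of 10 pairs, so the count is C_10. So Z = C_10 = 16796.
X + Y − Z = 208012 + 58786 − 16796 = 250002.

250002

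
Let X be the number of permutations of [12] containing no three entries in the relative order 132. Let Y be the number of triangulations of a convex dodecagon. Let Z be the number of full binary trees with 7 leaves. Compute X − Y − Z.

191084

For any fixed pattern of length 3, the pattern-avoiding permutations of [12] number C_12. So X = C_12 = 208012.
A convex 12-gon is triangulated into 10 triangles, and the number of such triangulations is the Catalan number C_{12−2} = C_10. So Y = C_10 = 16796.
Full binary trees with 7 leaves have 7−1 = 6 internal nodes, so there are C_6 of them. So Z = C_6 = 132.
X − Y − Z = 208012 − 16796 − 132 = 191084.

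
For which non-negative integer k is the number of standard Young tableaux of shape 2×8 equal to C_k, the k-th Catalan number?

8

Standard Young tableaux of shape 2×n are counted by C_n; here n = 8.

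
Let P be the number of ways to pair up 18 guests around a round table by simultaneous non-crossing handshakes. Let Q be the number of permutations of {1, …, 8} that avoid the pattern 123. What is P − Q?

3432

Non-crossing handshake pairings of 2n people are counted by C_n; 18 people gives n = 9. So P = C_9 = 4862.
For any fixed pattern of length 3, the pattern-avoiding permutations of [8] number C_8. So Q = C_8 = 1430.
P − Q = 4862 − 1430 = 3432.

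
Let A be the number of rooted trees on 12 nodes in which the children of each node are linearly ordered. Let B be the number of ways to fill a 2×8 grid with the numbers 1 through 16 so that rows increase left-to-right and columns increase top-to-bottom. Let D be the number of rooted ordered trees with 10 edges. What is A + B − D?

43420

Rooted ordered (plane) trees on m nodes have m−1 edges and are counted by C_{m−1}; m = 12 gives C_11. So A = C_11 = 58786.
By the hook-length formula (or a Dyck-path bijection), SYT of shape 2×8 number C_8. So B = C_8 = 1430.
A rooted plane tree with 10 edges has 11 nodes, and the count is C_10. So D = C_10 = 16796.
A + B − D = 58786 + 1430 − 16796 = 43420.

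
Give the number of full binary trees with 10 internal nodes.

The number of full binary trees on 10 internal nodes is the Catalan number C_10.
C_10 = 16796.

16796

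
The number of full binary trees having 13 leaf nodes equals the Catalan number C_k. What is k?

12

Full binary trees with 13 leaves have 13−1 = 12 internal nodes, so there are C_12 of them.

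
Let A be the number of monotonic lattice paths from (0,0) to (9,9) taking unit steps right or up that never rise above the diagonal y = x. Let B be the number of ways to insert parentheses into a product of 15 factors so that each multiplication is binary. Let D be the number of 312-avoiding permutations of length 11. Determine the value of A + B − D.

Sub-diagonal monotone paths from (0,0) to (9,9) biject with Dyck paths of semilength 9, giving C_9. So A = C_9 = 4862.
Ways to associate a product of 15 factors correspond to binary trees on 15 leaves, so the count is C_14. So B = C_14 = 2674440.
Permutations of [n] avoiding any single length-3 pattern are counted by C_n; here n = 11. So D = C_11 = 58786.
A + B − D = 4862 + 2674440 − 58786 = 2620516.

2620516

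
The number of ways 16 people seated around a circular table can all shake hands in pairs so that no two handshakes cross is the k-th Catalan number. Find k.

Non-crossing handshake pairings of 2n people are counted by C_n; 16 people gives n = 8.

8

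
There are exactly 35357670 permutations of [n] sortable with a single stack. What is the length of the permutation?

16

Stack-sortable permutations of [n] are counted by C_n, and C_16 = 35357670.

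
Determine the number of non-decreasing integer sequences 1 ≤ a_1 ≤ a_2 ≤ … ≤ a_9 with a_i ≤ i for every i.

4862

Such sub-staircase sequences of length n are counted by C_n; here n = 9.
C_9 = C_8 · 2(2·8+1)/(8+2) = 1430 · 34/10 = 4862.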